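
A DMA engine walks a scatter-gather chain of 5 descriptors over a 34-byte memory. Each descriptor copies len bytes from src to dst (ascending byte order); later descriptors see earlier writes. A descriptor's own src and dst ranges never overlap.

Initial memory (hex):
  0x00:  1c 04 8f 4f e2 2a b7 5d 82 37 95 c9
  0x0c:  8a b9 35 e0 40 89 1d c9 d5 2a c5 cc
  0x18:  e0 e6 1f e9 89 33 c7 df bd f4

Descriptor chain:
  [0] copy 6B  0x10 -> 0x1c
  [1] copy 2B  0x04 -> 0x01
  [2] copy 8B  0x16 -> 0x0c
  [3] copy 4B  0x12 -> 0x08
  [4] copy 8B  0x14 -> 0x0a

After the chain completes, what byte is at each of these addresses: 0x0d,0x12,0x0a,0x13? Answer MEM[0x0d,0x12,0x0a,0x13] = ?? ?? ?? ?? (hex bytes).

MEM[0x0d,0x12,0x0a,0x13] = cc 40 d5 89

[0] 0x10->0x1c len=6 : 40 89 1d c9 d5 2a
[1] 0x04->0x01 len=2 : e2 2a
[2] 0x16->0x0c len=8 : c5 cc e0 e6 1f e9 40 89
[3] 0x12->0x08 len=4 : 40 89 d5 2a
[4] 0x14->0x0a len=8 : d5 2a c5 cc e0 e6 1f e9
query mem[0x0d]=0xcc, mem[0x12]=0x40, mem[0x0a]=0xd5, mem[0x13]=0x89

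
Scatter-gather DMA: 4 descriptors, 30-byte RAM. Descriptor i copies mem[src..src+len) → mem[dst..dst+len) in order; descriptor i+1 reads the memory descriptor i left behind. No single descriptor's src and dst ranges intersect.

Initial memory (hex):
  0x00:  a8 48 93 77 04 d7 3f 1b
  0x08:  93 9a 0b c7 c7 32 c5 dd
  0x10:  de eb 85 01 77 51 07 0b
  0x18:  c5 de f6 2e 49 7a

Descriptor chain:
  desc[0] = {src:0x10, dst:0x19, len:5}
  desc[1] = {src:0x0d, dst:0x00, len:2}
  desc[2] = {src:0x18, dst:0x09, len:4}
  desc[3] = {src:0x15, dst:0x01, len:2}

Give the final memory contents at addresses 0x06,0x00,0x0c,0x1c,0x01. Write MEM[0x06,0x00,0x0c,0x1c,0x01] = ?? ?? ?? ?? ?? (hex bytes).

MEM[0x06,0x00,0x0c,0x1c,0x01] = 3f 32 85 01 51

  after D0: wrote 5B at 0x19 = deeb850177
  after D1: wrote 2B at 0x00 = 32c5
  after D2: wrote 4B at 0x09 = c5deeb85
  after D3: wrote 2B at 0x01 = 5107
query mem[0x06]=0x3f, mem[0x00]=0x32, mem[0x0c]=0x85, mem[0x1c]=0x01, mem[0x01]=0x51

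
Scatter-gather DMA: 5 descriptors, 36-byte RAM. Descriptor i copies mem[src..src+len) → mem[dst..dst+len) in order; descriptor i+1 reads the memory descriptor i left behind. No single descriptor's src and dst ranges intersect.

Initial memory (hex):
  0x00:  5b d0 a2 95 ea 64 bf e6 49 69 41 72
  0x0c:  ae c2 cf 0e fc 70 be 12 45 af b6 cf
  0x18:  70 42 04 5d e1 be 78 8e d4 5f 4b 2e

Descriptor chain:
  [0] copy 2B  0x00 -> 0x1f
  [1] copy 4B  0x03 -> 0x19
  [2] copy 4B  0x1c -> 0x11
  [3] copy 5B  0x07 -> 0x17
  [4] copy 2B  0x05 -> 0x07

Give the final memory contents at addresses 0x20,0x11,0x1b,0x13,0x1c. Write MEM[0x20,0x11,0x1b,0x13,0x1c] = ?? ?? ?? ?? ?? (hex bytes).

  after D0: wrote 2B at 0x1f = 5bd0
  after D1: wrote 4B at 0x19 = 95ea64bf
  after D2: wrote 4B at 0x11 = bfbe785b
  after D3: wrote 5B at 0x17 = e649694172
  after D4: wrote 2B at 0x07 = 64bf
query mem[0x20]=0xd0, mem[0x11]=0xbf, mem[0x1b]=0x72, mem[0x13]=0x78, mem[0x1c]=0xbf

MEM[0x20,0x11,0x1b,0x13,0x1c] = d0 bf 72 78 bf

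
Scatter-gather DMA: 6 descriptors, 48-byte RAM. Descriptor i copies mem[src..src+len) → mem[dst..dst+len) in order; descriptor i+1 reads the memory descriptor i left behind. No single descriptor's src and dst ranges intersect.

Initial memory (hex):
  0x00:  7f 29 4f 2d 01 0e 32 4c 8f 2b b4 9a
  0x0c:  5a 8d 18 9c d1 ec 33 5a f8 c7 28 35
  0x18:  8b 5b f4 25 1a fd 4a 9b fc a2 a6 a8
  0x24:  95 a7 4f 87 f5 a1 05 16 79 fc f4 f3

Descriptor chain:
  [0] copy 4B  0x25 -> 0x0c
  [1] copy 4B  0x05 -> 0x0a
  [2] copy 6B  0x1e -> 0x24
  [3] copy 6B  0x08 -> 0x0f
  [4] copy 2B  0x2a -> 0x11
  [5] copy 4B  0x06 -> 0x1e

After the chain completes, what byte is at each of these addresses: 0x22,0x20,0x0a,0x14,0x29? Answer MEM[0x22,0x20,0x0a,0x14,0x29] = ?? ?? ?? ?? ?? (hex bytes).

#0 dst[0x0c+4] := {0xa7,0x4f,0x87,0xf5}
#1 dst[0x0a+4] := {0x0e,0x32,0x4c,0x8f}
#2 dst[0x24+6] := {0x4a,0x9b,0xfc,0xa2,0xa6,0xa8}
#3 dst[0x0f+6] := {0x8f,0x2b,0x0e,0x32,0x4c,0x8f}
#4 dst[0x11+2] := {0x05,0x16}
#5 dst[0x1e+4] := {0x32,0x4c,0x8f,0x2b}
query mem[0x22]=0xa6, mem[0x20]=0x8f, mem[0x0a]=0x0e, mem[0x14]=0x8f, mem[0x29]=0xa8

MEM[0x22,0x20,0x0a,0x14,0x29] = a6 8f 0e 8f a8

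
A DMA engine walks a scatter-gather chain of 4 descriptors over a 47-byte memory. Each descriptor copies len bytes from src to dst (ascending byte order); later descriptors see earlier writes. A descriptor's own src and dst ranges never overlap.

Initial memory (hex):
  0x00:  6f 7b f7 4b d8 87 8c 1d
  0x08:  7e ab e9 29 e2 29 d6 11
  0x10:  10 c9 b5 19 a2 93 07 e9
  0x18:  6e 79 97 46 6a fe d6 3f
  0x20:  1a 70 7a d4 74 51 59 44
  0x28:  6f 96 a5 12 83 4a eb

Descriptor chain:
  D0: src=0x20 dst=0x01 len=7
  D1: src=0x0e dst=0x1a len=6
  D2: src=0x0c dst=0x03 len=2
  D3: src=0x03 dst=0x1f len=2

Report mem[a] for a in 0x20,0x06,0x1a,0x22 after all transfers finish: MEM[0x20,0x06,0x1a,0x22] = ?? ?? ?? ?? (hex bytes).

MEM[0x20,0x06,0x1a,0x22] = 29 51 d6 7a

D0: mem[0x01..0x07] <- [1a 70 7a d4 74 51 59]
D1: mem[0x1a..0x1f] <- [d6 11 10 c9 b5 19]
D2: mem[0x03..0x04] <- [e2 29]
D3: mem[0x1f..0x20] <- [e2 29]
query mem[0x20]=0x29, mem[0x06]=0x51, mem[0x1a]=0xd6, mem[0x22]=0x7a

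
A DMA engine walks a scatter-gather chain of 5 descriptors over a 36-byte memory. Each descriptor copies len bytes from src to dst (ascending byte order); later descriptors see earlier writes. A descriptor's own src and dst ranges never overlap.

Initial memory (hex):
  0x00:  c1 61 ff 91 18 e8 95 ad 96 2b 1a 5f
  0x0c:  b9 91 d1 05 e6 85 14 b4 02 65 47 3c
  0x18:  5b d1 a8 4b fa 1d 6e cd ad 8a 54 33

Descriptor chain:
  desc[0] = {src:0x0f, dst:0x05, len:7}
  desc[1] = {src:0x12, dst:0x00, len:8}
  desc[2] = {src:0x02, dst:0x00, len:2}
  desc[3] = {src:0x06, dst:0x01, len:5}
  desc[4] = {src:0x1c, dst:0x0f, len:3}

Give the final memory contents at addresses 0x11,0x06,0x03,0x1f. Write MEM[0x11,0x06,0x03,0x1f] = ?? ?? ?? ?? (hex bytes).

#0 dst[0x05+7] := {0x05,0xe6,0x85,0x14,0xb4,0x02,0x65}
#1 dst[0x00+8] := {0x14,0xb4,0x02,0x65,0x47,0x3c,0x5b,0xd1}
#2 dst[0x00+2] := {0x02,0x65}
#3 dst[0x01+5] := {0x5b,0xd1,0x14,0xb4,0x02}
#4 dst[0x0f+3] := {0xfa,0x1d,0x6e}
query mem[0x11]=0x6e, mem[0x06]=0x5b, mem[0x03]=0x14, mem[0x1f]=0xcd

MEM[0x11,0x06,0x03,0x1f] = 6e 5b 14 cd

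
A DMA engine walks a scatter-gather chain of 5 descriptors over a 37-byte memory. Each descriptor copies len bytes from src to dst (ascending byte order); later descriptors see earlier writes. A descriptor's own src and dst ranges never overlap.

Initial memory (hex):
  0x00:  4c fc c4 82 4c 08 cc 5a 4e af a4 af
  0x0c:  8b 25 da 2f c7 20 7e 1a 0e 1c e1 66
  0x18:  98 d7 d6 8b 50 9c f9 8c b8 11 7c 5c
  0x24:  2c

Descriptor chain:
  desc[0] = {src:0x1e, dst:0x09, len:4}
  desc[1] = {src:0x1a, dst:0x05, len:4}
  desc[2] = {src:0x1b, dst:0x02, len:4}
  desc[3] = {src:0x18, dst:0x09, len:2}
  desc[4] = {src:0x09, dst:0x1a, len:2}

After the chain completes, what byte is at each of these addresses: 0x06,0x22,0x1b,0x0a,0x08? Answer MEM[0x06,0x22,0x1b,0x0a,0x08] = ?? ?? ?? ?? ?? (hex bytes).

#0 dst[0x09+4] := {0xf9,0x8c,0xb8,0x11}
#1 dst[0x05+4] := {0xd6,0x8b,0x50,0x9c}
#2 dst[0x02+4] := {0x8b,0x50,0x9c,0xf9}
#3 dst[0x09+2] := {0x98,0xd7}
#4 dst[0x1a+2] := {0x98,0xd7}
query mem[0x06]=0x8b, mem[0x22]=0x7c, mem[0x1b]=0xd7, mem[0x0a]=0xd7, mem[0x08]=0x9c

MEM[0x06,0x22,0x1b,0x0a,0x08] = 8b 7c d7 d7 9c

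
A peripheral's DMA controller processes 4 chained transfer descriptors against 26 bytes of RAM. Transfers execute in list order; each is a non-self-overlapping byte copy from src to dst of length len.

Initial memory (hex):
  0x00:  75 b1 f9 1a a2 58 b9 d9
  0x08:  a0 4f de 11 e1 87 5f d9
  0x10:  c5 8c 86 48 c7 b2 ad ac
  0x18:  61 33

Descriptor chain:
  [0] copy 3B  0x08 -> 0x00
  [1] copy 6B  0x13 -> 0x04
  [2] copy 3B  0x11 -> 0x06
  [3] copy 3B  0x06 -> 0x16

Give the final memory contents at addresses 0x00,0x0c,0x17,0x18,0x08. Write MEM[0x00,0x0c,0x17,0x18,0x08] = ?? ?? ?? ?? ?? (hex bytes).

MEM[0x00,0x0c,0x17,0x18,0x08] = a0 e1 86 48 48

D0: mem[0x00..0x02] <- [a0 4f de]
D1: mem[0x04..0x09] <- [48 c7 b2 ad ac 61]
D2: mem[0x06..0x08] <- [8c 86 48]
D3: mem[0x16..0x18] <- [8c 86 48]
query mem[0x00]=0xa0, mem[0x0c]=0xe1, mem[0x17]=0x86, mem[0x18]=0x48, mem[0x08]=0x48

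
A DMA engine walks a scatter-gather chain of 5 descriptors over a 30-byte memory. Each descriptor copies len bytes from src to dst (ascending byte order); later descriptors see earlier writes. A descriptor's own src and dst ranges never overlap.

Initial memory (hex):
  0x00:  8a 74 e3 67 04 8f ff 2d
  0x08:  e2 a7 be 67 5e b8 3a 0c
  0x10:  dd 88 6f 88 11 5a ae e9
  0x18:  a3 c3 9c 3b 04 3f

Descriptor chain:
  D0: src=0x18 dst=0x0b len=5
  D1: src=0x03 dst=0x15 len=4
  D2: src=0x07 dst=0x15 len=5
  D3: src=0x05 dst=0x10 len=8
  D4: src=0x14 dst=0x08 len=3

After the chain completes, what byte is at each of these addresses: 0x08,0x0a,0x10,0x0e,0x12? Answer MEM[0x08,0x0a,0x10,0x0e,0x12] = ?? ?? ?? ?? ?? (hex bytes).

MEM[0x08,0x0a,0x10,0x0e,0x12] = a7 a3 8f 3b 2d

#0 dst[0x0b+5] := {0xa3,0xc3,0x9c,0x3b,0x04}
#1 dst[0x15+4] := {0x67,0x04,0x8f,0xff}
#2 dst[0x15+5] := {0x2d,0xe2,0xa7,0xbe,0xa3}
#3 dst[0x10+8] := {0x8f,0xff,0x2d,0xe2,0xa7,0xbe,0xa3,0xc3}
#4 dst[0x08+3] := {0xa7,0xbe,0xa3}
query mem[0x08]=0xa7, mem[0x0a]=0xa3, mem[0x10]=0x8f, mem[0x0e]=0x3b, mem[0x12]=0x2d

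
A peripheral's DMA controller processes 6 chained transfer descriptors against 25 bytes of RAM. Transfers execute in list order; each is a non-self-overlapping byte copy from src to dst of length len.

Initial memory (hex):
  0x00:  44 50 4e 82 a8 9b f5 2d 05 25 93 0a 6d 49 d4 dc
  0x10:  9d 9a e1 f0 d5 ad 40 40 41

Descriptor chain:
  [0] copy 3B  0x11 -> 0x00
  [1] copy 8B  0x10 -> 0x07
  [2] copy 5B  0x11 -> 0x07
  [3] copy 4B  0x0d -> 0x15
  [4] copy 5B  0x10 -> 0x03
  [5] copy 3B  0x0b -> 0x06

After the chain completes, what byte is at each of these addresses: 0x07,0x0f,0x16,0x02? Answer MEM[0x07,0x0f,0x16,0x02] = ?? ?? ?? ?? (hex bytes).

MEM[0x07,0x0f,0x16,0x02] = ad dc 40 f0

[0] 0x11->0x00 len=3 : 9a e1 f0
[1] 0x10->0x07 len=8 : 9d 9a e1 f0 d5 ad 40 40
[2] 0x11->0x07 len=5 : 9a e1 f0 d5 ad
[3] 0x0d->0x15 len=4 : 40 40 dc 9d
[4] 0x10->0x03 len=5 : 9d 9a e1 f0 d5
[5] 0x0b->0x06 len=3 : ad ad 40
query mem[0x07]=0xad, mem[0x0f]=0xdc, mem[0x16]=0x40, mem[0x02]=0xf0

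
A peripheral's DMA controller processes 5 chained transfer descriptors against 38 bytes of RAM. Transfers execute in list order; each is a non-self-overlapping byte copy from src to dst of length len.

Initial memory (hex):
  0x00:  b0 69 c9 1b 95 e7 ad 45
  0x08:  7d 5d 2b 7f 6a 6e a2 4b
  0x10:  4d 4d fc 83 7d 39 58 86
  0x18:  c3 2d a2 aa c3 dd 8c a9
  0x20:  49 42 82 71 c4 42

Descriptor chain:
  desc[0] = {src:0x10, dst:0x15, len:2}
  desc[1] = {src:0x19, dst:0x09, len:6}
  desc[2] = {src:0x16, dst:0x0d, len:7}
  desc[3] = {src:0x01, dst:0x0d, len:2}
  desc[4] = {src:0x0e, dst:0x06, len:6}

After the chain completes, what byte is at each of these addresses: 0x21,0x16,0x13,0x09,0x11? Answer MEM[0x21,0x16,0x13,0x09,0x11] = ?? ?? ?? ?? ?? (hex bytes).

#0 dst[0x15+2] := {0x4d,0x4d}
#1 dst[0x09+6] := {0x2d,0xa2,0xaa,0xc3,0xdd,0x8c}
#2 dst[0x0d+7] := {0x4d,0x86,0xc3,0x2d,0xa2,0xaa,0xc3}
#3 dst[0x0d+2] := {0x69,0xc9}
#4 dst[0x06+6] := {0xc9,0xc3,0x2d,0xa2,0xaa,0xc3}
query mem[0x21]=0x42, mem[0x16]=0x4d, mem[0x13]=0xc3, mem[0x09]=0xa2, mem[0x11]=0xa2

MEM[0x21,0x16,0x13,0x09,0x11] = 42 4d c3 a2 a2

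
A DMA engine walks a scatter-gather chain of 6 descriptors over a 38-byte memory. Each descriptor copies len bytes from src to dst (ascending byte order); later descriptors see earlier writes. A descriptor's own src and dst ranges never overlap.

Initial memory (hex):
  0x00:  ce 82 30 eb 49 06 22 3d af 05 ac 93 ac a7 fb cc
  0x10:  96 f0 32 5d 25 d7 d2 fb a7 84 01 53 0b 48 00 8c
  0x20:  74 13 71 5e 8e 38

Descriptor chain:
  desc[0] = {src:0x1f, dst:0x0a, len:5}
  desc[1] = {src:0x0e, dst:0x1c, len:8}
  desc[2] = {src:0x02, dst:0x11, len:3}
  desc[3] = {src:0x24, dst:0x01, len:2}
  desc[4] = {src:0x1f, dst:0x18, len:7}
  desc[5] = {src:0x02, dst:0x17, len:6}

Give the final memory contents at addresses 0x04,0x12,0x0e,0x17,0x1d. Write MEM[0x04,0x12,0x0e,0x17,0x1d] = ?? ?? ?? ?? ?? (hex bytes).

MEM[0x04,0x12,0x0e,0x17,0x1d] = 49 eb 5e 38 8e

#0 dst[0x0a+5] := {0x8c,0x74,0x13,0x71,0x5e}
#1 dst[0x1c+8] := {0x5e,0xcc,0x96,0xf0,0x32,0x5d,0x25,0xd7}
#2 dst[0x11+3] := {0x30,0xeb,0x49}
#3 dst[0x01+2] := {0x8e,0x38}
#4 dst[0x18+7] := {0xf0,0x32,0x5d,0x25,0xd7,0x8e,0x38}
#5 dst[0x17+6] := {0x38,0xeb,0x49,0x06,0x22,0x3d}
query mem[0x04]=0x49, mem[0x12]=0xeb, mem[0x0e]=0x5e, mem[0x17]=0x38, mem[0x1d]=0x8e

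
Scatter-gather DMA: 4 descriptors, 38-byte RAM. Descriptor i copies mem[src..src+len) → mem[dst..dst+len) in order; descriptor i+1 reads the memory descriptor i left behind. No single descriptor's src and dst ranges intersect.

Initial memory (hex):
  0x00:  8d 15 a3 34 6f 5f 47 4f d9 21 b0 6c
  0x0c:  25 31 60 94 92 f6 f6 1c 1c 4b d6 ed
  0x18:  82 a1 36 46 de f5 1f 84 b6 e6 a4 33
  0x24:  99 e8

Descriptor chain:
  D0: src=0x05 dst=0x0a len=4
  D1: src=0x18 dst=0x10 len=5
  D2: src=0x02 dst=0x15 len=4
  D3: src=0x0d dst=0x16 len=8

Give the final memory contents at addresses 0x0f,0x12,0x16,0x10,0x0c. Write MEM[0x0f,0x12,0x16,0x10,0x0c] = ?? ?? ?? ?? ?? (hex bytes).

  after D0: wrote 4B at 0x0a = 5f474fd9
  after D1: wrote 5B at 0x10 = 82a13646de
  after D2: wrote 4B at 0x15 = a3346f5f
  after D3: wrote 8B at 0x16 = d9609482a13646de
query mem[0x0f]=0x94, mem[0x12]=0x36, mem[0x16]=0xd9, mem[0x10]=0x82, mem[0x0c]=0x4f

MEM[0x0f,0x12,0x16,0x10,0x0c] = 94 36 d9 82 4f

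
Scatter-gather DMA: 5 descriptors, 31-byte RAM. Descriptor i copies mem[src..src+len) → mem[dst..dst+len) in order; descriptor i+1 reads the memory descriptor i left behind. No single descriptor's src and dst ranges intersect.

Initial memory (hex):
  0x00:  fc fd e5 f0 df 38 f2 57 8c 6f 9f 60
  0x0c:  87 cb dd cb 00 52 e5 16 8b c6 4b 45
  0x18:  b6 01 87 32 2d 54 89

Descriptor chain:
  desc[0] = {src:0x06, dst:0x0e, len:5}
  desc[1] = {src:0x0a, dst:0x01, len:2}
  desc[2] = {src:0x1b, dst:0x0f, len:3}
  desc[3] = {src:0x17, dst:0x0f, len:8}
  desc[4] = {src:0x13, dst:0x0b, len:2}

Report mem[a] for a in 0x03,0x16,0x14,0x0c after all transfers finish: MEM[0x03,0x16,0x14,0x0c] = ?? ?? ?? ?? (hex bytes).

  after D0: wrote 5B at 0x0e = f2578c6f9f
  after D1: wrote 2B at 0x01 = 9f60
  after D2: wrote 3B at 0x0f = 322d54
  after D3: wrote 8B at 0x0f = 45b60187322d5489
  after D4: wrote 2B at 0x0b = 322d
query mem[0x03]=0xf0, mem[0x16]=0x89, mem[0x14]=0x2d, mem[0x0c]=0x2d

MEM[0x03,0x16,0x14,0x0c] = f0 89 2d 2d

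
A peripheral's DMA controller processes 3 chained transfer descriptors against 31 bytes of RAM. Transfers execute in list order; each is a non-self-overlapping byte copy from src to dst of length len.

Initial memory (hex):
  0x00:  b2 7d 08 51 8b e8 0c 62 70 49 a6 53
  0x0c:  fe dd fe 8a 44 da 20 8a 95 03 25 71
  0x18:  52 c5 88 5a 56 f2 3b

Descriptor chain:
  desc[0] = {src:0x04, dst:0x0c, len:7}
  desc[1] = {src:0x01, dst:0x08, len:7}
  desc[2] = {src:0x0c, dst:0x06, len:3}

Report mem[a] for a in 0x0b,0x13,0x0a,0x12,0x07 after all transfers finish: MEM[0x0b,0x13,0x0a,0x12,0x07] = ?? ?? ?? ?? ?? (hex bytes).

  after D0: wrote 7B at 0x0c = 8be80c627049a6
  after D1: wrote 7B at 0x08 = 7d08518be80c62
  after D2: wrote 3B at 0x06 = e80c62
query mem[0x0b]=0x8b, mem[0x13]=0x8a, mem[0x0a]=0x51, mem[0x12]=0xa6, mem[0x07]=0x0c

MEM[0x0b,0x13,0x0a,0x12,0x07] = 8b 8a 51 a6 0c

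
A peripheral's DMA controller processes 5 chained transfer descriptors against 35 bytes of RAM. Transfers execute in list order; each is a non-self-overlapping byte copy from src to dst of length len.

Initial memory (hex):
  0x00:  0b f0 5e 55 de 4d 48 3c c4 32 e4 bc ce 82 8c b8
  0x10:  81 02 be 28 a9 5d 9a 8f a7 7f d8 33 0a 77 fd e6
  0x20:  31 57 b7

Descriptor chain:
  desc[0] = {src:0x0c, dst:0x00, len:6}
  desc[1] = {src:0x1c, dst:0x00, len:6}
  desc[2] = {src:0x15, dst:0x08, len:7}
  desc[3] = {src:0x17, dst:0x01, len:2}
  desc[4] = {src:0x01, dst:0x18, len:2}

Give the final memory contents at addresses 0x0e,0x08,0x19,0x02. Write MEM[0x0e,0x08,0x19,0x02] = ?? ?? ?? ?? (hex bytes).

MEM[0x0e,0x08,0x19,0x02] = 33 5d a7 a7

#0 dst[0x00+6] := {0xce,0x82,0x8c,0xb8,0x81,0x02}
#1 dst[0x00+6] := {0x0a,0x77,0xfd,0xe6,0x31,0x57}
#2 dst[0x08+7] := {0x5d,0x9a,0x8f,0xa7,0x7f,0xd8,0x33}
#3 dst[0x01+2] := {0x8f,0xa7}
#4 dst[0x18+2] := {0x8f,0xa7}
query mem[0x0e]=0x33, mem[0x08]=0x5d, mem[0x19]=0xa7, mem[0x02]=0xa7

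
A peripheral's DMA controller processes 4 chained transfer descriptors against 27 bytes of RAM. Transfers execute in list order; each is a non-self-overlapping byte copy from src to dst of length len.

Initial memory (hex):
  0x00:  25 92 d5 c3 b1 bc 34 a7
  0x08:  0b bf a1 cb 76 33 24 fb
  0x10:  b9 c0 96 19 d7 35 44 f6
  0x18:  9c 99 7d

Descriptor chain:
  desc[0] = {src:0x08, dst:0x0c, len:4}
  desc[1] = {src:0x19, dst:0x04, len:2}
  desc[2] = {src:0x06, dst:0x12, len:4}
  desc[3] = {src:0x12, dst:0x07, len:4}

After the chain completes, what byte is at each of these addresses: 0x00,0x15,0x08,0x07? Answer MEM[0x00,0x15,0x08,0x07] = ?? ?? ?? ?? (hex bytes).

MEM[0x00,0x15,0x08,0x07] = 25 bf a7 34

#0 dst[0x0c+4] := {0x0b,0xbf,0xa1,0xcb}
#1 dst[0x04+2] := {0x99,0x7d}
#2 dst[0x12+4] := {0x34,0xa7,0x0b,0xbf}
#3 dst[0x07+4] := {0x34,0xa7,0x0b,0xbf}
query mem[0x00]=0x25, mem[0x15]=0xbf, mem[0x08]=0xa7, mem[0x07]=0x34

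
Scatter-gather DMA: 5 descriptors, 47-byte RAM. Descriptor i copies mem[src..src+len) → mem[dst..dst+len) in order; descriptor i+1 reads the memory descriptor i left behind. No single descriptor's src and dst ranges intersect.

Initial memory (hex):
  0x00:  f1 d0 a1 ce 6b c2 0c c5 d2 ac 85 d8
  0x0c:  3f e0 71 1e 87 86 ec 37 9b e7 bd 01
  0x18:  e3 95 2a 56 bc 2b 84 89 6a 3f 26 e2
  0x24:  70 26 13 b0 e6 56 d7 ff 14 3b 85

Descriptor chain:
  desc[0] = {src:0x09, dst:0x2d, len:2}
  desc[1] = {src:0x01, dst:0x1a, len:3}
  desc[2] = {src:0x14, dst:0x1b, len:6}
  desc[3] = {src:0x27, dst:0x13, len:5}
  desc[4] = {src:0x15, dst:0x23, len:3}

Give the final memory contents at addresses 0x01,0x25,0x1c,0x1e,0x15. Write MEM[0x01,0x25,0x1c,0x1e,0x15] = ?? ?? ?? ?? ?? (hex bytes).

MEM[0x01,0x25,0x1c,0x1e,0x15] = d0 ff e7 01 56

D0: mem[0x2d..0x2e] <- [ac 85]
D1: mem[0x1a..0x1c] <- [d0 a1 ce]
D2: mem[0x1b..0x20] <- [9b e7 bd 01 e3 95]
D3: mem[0x13..0x17] <- [b0 e6 56 d7 ff]
D4: mem[0x23..0x25] <- [56 d7 ff]
query mem[0x01]=0xd0, mem[0x25]=0xff, mem[0x1c]=0xe7, mem[0x1e]=0x01, mem[0x15]=0x56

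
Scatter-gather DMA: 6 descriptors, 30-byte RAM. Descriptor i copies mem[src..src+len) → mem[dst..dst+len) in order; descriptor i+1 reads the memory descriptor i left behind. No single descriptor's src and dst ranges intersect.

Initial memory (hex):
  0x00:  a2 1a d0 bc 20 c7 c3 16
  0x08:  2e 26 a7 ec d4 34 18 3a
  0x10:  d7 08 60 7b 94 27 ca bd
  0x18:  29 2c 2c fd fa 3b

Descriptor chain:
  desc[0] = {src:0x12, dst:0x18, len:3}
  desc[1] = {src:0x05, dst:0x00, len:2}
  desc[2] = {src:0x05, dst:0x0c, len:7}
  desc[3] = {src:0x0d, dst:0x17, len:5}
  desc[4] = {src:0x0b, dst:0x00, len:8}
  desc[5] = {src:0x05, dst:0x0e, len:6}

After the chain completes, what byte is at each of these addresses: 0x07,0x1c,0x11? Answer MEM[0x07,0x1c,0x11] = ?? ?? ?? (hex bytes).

[0] 0x12->0x18 len=3 : 60 7b 94
[1] 0x05->0x00 len=2 : c7 c3
[2] 0x05->0x0c len=7 : c7 c3 16 2e 26 a7 ec
[3] 0x0d->0x17 len=5 : c3 16 2e 26 a7
[4] 0x0b->0x00 len=8 : ec c7 c3 16 2e 26 a7 ec
[5] 0x05->0x0e len=6 : 26 a7 ec 2e 26 a7
query mem[0x07]=0xec, mem[0x1c]=0xfa, mem[0x11]=0x2e

MEM[0x07,0x1c,0x11] = ec fa 2e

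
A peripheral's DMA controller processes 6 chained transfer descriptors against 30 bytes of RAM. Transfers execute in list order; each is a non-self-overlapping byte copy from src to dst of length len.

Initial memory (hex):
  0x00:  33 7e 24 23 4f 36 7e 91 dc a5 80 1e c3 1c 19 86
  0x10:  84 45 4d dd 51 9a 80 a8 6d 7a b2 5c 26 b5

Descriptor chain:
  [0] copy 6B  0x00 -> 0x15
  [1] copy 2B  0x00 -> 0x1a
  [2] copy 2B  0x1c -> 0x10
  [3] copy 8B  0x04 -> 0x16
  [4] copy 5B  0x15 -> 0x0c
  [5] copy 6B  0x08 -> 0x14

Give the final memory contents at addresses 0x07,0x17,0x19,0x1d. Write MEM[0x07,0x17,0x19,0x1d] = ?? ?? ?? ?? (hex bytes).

[0] 0x00->0x15 len=6 : 33 7e 24 23 4f 36
[1] 0x00->0x1a len=2 : 33 7e
[2] 0x1c->0x10 len=2 : 26 b5
[3] 0x04->0x16 len=8 : 4f 36 7e 91 dc a5 80 1e
[4] 0x15->0x0c len=5 : 33 4f 36 7e 91
[5] 0x08->0x14 len=6 : dc a5 80 1e 33 4f
query mem[0x07]=0x91, mem[0x17]=0x1e, mem[0x19]=0x4f, mem[0x1d]=0x1e

MEM[0x07,0x17,0x19,0x1d] = 91 1e 4f 1e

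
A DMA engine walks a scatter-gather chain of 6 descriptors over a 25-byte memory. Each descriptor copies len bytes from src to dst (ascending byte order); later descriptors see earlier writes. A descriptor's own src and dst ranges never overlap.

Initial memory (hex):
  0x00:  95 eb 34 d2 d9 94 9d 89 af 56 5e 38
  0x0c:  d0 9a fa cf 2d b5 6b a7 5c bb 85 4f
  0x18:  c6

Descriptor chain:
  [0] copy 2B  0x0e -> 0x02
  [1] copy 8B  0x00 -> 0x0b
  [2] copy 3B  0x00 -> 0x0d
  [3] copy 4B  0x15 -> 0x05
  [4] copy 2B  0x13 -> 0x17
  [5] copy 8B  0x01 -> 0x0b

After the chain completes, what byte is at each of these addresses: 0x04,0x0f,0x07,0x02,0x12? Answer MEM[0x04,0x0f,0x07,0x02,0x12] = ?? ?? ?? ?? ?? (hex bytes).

MEM[0x04,0x0f,0x07,0x02,0x12] = d9 bb 4f fa c6

#0 dst[0x02+2] := {0xfa,0xcf}
#1 dst[0x0b+8] := {0x95,0xeb,0xfa,0xcf,0xd9,0x94,0x9d,0x89}
#2 dst[0x0d+3] := {0x95,0xeb,0xfa}
#3 dst[0x05+4] := {0xbb,0x85,0x4f,0xc6}
#4 dst[0x17+2] := {0xa7,0x5c}
#5 dst[0x0b+8] := {0xeb,0xfa,0xcf,0xd9,0xbb,0x85,0x4f,0xc6}
query mem[0x04]=0xd9, mem[0x0f]=0xbb, mem[0x07]=0x4f, mem[0x02]=0xfa, mem[0x12]=0xc6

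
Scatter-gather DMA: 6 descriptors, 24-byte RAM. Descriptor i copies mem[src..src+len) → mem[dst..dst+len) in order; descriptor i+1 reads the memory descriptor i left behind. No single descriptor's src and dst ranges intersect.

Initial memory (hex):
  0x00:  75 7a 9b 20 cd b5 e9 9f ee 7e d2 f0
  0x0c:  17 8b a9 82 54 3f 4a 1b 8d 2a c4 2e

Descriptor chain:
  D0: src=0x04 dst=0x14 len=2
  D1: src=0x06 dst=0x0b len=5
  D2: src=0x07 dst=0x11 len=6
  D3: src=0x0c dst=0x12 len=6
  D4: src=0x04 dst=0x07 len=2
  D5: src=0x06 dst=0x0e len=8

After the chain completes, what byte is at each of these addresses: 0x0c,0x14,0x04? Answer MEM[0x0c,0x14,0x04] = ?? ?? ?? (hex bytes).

[0] 0x04->0x14 len=2 : cd b5
[1] 0x06->0x0b len=5 : e9 9f ee 7e d2
[2] 0x07->0x11 len=6 : 9f ee 7e d2 e9 9f
[3] 0x0c->0x12 len=6 : 9f ee 7e d2 54 9f
[4] 0x04->0x07 len=2 : cd b5
[5] 0x06->0x0e len=8 : e9 cd b5 7e d2 e9 9f ee
query mem[0x0c]=0x9f, mem[0x14]=0x9f, mem[0x04]=0xcd

MEM[0x0c,0x14,0x04] = 9f 9f cd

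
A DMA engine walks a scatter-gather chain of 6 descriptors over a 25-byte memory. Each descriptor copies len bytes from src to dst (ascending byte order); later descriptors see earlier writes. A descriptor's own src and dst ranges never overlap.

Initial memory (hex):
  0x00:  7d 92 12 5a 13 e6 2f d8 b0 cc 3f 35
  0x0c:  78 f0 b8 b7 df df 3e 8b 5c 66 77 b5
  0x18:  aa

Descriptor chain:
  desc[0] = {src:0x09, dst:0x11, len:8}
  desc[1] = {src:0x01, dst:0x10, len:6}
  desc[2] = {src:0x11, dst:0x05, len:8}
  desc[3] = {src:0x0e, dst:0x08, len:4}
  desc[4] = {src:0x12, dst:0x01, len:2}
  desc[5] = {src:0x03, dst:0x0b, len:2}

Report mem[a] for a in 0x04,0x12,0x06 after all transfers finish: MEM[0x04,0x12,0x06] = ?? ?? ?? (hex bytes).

D0: mem[0x11..0x18] <- [cc 3f 35 78 f0 b8 b7 df]
D1: mem[0x10..0x15] <- [92 12 5a 13 e6 2f]
D2: mem[0x05..0x0c] <- [12 5a 13 e6 2f b8 b7 df]
D3: mem[0x08..0x0b] <- [b8 b7 92 12]
D4: mem[0x01..0x02] <- [5a 13]
D5: mem[0x0b..0x0c] <- [5a 13]
query mem[0x04]=0x13, mem[0x12]=0x5a, mem[0x06]=0x5a

MEM[0x04,0x12,0x06] = 13 5a 5a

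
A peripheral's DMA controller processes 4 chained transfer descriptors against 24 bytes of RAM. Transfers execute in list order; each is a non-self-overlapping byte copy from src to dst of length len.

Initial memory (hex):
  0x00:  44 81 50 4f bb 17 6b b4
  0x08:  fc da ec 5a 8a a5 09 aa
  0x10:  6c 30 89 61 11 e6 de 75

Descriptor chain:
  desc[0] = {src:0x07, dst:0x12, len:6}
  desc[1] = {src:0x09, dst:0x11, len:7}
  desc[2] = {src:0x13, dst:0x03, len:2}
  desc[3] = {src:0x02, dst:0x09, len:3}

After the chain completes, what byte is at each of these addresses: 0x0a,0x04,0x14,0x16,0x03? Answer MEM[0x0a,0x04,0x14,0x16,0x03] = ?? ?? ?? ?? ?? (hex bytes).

  after D0: wrote 6B at 0x12 = b4fcdaec5a8a
  after D1: wrote 7B at 0x11 = daec5a8aa509aa
  after D2: wrote 2B at 0x03 = 5a8a
  after D3: wrote 3B at 0x09 = 505a8a
query mem[0x0a]=0x5a, mem[0x04]=0x8a, mem[0x14]=0x8a, mem[0x16]=0x09, mem[0x03]=0x5a

MEM[0x0a,0x04,0x14,0x16,0x03] = 5a 8a 8a 09 5a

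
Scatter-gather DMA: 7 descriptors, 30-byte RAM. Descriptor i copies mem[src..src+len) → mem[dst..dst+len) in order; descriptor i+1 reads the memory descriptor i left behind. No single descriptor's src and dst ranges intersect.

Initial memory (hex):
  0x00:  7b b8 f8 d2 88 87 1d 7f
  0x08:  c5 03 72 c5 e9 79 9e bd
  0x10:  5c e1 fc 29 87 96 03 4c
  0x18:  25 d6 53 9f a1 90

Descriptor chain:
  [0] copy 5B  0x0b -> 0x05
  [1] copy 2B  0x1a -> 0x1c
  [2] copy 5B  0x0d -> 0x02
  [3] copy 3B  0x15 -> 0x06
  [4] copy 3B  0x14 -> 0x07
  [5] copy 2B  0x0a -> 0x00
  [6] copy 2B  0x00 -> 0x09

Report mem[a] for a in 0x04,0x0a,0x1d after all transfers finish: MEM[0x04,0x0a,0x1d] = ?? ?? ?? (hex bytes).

[0] 0x0b->0x05 len=5 : c5 e9 79 9e bd
[1] 0x1a->0x1c len=2 : 53 9f
[2] 0x0d->0x02 len=5 : 79 9e bd 5c e1
[3] 0x15->0x06 len=3 : 96 03 4c
[4] 0x14->0x07 len=3 : 87 96 03
[5] 0x0a->0x00 len=2 : 72 c5
[6] 0x00->0x09 len=2 : 72 c5
query mem[0x04]=0xbd, mem[0x0a]=0xc5, mem[0x1d]=0x9f

MEM[0x04,0x0a,0x1d] = bd c5 9f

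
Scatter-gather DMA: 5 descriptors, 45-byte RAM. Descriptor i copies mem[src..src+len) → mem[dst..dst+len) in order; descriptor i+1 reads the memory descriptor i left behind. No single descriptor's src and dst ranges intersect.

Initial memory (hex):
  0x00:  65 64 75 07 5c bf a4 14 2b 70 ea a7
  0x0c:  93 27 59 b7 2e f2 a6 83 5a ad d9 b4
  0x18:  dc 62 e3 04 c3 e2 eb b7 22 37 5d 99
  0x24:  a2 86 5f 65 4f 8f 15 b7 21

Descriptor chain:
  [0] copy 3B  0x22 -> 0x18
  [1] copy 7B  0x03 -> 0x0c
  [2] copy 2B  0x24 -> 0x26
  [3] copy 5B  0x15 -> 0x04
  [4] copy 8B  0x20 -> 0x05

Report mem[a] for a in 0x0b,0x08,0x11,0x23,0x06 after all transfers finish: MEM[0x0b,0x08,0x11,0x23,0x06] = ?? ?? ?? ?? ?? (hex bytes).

MEM[0x0b,0x08,0x11,0x23,0x06] = a2 99 2b 99 37

[0] 0x22->0x18 len=3 : 5d 99 a2
[1] 0x03->0x0c len=7 : 07 5c bf a4 14 2b 70
[2] 0x24->0x26 len=2 : a2 86
[3] 0x15->0x04 len=5 : ad d9 b4 5d 99
[4] 0x20->0x05 len=8 : 22 37 5d 99 a2 86 a2 86
query mem[0x0b]=0xa2, mem[0x08]=0x99, mem[0x11]=0x2b, mem[0x23]=0x99, mem[0x06]=0x37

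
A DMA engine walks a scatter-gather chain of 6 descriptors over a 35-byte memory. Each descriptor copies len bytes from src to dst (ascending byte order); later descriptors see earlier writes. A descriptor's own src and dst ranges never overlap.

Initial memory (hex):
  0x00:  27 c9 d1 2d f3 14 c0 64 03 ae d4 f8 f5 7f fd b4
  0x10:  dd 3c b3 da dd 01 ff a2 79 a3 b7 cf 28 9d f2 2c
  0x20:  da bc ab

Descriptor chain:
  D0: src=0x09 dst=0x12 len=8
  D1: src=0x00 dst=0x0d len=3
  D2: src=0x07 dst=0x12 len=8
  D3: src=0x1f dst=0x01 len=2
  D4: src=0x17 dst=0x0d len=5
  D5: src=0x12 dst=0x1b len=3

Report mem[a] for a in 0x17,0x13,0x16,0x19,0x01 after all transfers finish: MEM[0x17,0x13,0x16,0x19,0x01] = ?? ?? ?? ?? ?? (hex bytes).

  after D0: wrote 8B at 0x12 = aed4f8f57ffdb4dd
  after D1: wrote 3B at 0x0d = 27c9d1
  after D2: wrote 8B at 0x12 = 6403aed4f8f527c9
  after D3: wrote 2B at 0x01 = 2cda
  after D4: wrote 5B at 0x0d = f527c9b7cf
  after D5: wrote 3B at 0x1b = 6403ae
query mem[0x17]=0xf5, mem[0x13]=0x03, mem[0x16]=0xf8, mem[0x19]=0xc9, mem[0x01]=0x2c

MEM[0x17,0x13,0x16,0x19,0x01] = f5 03 f8 c9 2c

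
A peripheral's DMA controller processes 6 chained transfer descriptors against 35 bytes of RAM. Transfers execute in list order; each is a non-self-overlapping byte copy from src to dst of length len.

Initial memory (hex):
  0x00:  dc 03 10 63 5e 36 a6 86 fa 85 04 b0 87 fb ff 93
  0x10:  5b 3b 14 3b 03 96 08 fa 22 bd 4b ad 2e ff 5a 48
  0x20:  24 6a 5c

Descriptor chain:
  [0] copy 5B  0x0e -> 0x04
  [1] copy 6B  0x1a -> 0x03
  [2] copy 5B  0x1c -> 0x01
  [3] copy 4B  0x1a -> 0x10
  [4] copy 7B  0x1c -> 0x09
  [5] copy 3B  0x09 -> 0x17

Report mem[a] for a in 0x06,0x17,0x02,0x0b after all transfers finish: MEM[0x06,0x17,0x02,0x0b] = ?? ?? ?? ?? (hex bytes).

MEM[0x06,0x17,0x02,0x0b] = ff 2e ff 5a

D0: mem[0x04..0x08] <- [ff 93 5b 3b 14]
D1: mem[0x03..0x08] <- [4b ad 2e ff 5a 48]
D2: mem[0x01..0x05] <- [2e ff 5a 48 24]
D3: mem[0x10..0x13] <- [4b ad 2e ff]
D4: mem[0x09..0x0f] <- [2e ff 5a 48 24 6a 5c]
D5: mem[0x17..0x19] <- [2e ff 5a]
query mem[0x06]=0xff, mem[0x17]=0x2e, mem[0x02]=0xff, mem[0x0b]=0x5a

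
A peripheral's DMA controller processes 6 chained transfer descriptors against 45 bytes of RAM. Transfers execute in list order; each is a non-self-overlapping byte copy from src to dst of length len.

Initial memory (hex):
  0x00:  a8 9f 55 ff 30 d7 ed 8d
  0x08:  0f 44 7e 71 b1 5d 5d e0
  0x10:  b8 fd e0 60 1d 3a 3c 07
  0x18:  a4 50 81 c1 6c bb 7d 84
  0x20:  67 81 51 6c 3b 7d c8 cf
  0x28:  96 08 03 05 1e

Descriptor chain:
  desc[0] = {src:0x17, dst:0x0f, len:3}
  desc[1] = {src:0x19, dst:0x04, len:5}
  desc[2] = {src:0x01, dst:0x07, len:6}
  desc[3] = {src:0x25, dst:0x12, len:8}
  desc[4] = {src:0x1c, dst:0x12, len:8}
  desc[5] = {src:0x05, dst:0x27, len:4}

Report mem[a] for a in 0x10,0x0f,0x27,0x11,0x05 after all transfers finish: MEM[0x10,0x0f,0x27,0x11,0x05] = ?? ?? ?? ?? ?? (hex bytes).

D0: mem[0x0f..0x11] <- [07 a4 50]
D1: mem[0x04..0x08] <- [50 81 c1 6c bb]
D2: mem[0x07..0x0c] <- [9f 55 ff 50 81 c1]
D3: mem[0x12..0x19] <- [7d c8 cf 96 08 03 05 1e]
D4: mem[0x12..0x19] <- [6c bb 7d 84 67 81 51 6c]
D5: mem[0x27..0x2a] <- [81 c1 9f 55]
query mem[0x10]=0xa4, mem[0x0f]=0x07, mem[0x27]=0x81, mem[0x11]=0x50, mem[0x05]=0x81

MEM[0x10,0x0f,0x27,0x11,0x05] = a4 07 81 50 81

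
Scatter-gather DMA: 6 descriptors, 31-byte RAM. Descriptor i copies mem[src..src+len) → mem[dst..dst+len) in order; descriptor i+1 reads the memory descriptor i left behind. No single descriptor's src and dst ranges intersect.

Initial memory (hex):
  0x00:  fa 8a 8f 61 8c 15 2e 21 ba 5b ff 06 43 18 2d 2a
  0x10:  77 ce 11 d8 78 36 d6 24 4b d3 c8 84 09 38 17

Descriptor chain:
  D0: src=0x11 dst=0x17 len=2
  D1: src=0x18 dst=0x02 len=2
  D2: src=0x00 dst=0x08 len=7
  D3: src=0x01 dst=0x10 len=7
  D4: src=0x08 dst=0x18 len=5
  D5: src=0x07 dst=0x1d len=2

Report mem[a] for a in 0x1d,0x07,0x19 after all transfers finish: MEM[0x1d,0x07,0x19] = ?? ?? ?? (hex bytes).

[0] 0x11->0x17 len=2 : ce 11
[1] 0x18->0x02 len=2 : 11 d3
[2] 0x00->0x08 len=7 : fa 8a 11 d3 8c 15 2e
[3] 0x01->0x10 len=7 : 8a 11 d3 8c 15 2e 21
[4] 0x08->0x18 len=5 : fa 8a 11 d3 8c
[5] 0x07->0x1d len=2 : 21 fa
query mem[0x1d]=0x21, mem[0x07]=0x21, mem[0x19]=0x8a

MEM[0x1d,0x07,0x19] = 21 21 8a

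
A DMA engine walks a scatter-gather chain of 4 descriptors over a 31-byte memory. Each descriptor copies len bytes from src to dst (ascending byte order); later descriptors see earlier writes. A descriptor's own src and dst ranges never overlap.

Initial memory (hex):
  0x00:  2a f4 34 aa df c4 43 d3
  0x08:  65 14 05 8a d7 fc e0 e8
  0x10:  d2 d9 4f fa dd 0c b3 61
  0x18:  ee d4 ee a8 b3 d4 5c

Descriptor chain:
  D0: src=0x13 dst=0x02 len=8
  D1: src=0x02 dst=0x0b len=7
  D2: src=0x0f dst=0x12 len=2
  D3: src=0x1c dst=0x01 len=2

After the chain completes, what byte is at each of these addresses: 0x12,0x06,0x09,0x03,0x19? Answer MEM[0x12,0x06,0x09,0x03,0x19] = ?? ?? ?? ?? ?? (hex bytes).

MEM[0x12,0x06,0x09,0x03,0x19] = 61 61 ee dd d4

#0 dst[0x02+8] := {0xfa,0xdd,0x0c,0xb3,0x61,0xee,0xd4,0xee}
#1 dst[0x0b+7] := {0xfa,0xdd,0x0c,0xb3,0x61,0xee,0xd4}
#2 dst[0x12+2] := {0x61,0xee}
#3 dst[0x01+2] := {0xb3,0xd4}
query mem[0x12]=0x61, mem[0x06]=0x61, mem[0x09]=0xee, mem[0x03]=0xdd, mem[0x19]=0xd4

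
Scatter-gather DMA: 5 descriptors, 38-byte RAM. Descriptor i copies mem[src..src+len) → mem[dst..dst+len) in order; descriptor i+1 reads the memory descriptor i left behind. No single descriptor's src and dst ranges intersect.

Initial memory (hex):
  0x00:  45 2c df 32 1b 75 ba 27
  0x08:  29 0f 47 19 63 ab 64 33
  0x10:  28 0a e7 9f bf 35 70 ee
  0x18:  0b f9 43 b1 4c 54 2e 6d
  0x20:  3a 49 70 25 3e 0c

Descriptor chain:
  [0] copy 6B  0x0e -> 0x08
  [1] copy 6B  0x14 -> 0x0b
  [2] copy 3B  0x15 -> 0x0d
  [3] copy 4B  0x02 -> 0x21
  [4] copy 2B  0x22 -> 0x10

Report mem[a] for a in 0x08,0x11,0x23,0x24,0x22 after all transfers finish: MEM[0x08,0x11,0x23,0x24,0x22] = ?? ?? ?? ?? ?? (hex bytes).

#0 dst[0x08+6] := {0x64,0x33,0x28,0x0a,0xe7,0x9f}
#1 dst[0x0b+6] := {0xbf,0x35,0x70,0xee,0x0b,0xf9}
#2 dst[0x0d+3] := {0x35,0x70,0xee}
#3 dst[0x21+4] := {0xdf,0x32,0x1b,0x75}
#4 dst[0x10+2] := {0x32,0x1b}
query mem[0x08]=0x64, mem[0x11]=0x1b, mem[0x23]=0x1b, mem[0x24]=0x75, mem[0x22]=0x32

MEM[0x08,0x11,0x23,0x24,0x22] = 64 1b 1b 75 32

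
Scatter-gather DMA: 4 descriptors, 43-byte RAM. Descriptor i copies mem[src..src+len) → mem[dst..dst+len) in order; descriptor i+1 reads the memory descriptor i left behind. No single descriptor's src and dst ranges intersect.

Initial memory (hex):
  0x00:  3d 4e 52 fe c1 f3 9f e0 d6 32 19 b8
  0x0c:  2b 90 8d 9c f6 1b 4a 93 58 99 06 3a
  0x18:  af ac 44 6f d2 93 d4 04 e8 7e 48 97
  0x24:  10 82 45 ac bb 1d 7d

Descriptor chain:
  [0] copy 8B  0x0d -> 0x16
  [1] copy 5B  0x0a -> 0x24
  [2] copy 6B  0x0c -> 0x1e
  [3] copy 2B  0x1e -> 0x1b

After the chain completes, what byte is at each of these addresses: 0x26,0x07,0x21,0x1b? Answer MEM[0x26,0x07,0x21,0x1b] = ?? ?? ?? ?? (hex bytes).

MEM[0x26,0x07,0x21,0x1b] = 2b e0 9c 2b

D0: mem[0x16..0x1d] <- [90 8d 9c f6 1b 4a 93 58]
D1: mem[0x24..0x28] <- [19 b8 2b 90 8d]
D2: mem[0x1e..0x23] <- [2b 90 8d 9c f6 1b]
D3: mem[0x1b..0x1c] <- [2b 90]
query mem[0x26]=0x2b, mem[0x07]=0xe0, mem[0x21]=0x9c, mem[0x1b]=0x2b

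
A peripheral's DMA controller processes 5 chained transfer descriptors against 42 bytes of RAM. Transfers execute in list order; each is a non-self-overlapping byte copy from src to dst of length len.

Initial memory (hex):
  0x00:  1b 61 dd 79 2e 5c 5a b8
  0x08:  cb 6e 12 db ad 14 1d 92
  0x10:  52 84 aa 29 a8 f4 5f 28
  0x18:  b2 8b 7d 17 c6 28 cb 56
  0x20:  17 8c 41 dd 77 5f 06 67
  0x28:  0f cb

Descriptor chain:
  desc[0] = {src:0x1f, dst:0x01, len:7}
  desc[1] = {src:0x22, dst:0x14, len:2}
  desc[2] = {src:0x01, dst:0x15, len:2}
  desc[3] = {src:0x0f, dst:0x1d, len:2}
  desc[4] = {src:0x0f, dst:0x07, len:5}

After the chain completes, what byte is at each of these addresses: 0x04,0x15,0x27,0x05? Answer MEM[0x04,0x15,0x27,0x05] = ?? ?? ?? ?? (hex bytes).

[0] 0x1f->0x01 len=7 : 56 17 8c 41 dd 77 5f
[1] 0x22->0x14 len=2 : 41 dd
[2] 0x01->0x15 len=2 : 56 17
[3] 0x0f->0x1d len=2 : 92 52
[4] 0x0f->0x07 len=5 : 92 52 84 aa 29
query mem[0x04]=0x41, mem[0x15]=0x56, mem[0x27]=0x67, mem[0x05]=0xdd

MEM[0x04,0x15,0x27,0x05] = 41 56 67 dd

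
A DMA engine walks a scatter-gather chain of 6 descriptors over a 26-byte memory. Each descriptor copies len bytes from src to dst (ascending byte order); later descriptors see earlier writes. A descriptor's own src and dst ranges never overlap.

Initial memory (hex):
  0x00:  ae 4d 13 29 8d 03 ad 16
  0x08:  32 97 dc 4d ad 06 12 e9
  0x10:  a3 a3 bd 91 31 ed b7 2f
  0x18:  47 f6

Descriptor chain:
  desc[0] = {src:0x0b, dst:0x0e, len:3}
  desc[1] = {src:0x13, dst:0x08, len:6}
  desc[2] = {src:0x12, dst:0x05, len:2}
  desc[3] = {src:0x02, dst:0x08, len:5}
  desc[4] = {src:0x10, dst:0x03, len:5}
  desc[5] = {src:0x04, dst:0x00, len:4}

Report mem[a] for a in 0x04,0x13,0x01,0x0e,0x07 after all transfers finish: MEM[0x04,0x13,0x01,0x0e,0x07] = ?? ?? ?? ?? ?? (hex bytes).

#0 dst[0x0e+3] := {0x4d,0xad,0x06}
#1 dst[0x08+6] := {0x91,0x31,0xed,0xb7,0x2f,0x47}
#2 dst[0x05+2] := {0xbd,0x91}
#3 dst[0x08+5] := {0x13,0x29,0x8d,0xbd,0x91}
#4 dst[0x03+5] := {0x06,0xa3,0xbd,0x91,0x31}
#5 dst[0x00+4] := {0xa3,0xbd,0x91,0x31}
query mem[0x04]=0xa3, mem[0x13]=0x91, mem[0x01]=0xbd, mem[0x0e]=0x4d, mem[0x07]=0x31

MEM[0x04,0x13,0x01,0x0e,0x07] = a3 91 bd 4d 31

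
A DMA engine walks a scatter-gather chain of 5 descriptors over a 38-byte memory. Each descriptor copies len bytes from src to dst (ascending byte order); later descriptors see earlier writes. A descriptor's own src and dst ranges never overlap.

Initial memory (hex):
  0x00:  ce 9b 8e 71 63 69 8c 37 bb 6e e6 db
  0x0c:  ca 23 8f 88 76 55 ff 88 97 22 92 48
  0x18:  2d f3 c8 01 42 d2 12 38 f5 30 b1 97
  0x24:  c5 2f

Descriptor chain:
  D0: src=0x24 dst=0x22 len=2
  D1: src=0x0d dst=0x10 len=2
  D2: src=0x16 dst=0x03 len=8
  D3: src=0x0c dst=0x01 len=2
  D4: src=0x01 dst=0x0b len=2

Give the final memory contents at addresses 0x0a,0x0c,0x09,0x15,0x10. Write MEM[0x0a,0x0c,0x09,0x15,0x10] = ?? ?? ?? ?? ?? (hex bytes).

MEM[0x0a,0x0c,0x09,0x15,0x10] = d2 23 42 22 23

  after D0: wrote 2B at 0x22 = c52f
  after D1: wrote 2B at 0x10 = 238f
  after D2: wrote 8B at 0x03 = 92482df3c80142d2
  after D3: wrote 2B at 0x01 = ca23
  after D4: wrote 2B at 0x0b = ca23
query mem[0x0a]=0xd2, mem[0x0c]=0x23, mem[0x09]=0x42, mem[0x15]=0x22, mem[0x10]=0x23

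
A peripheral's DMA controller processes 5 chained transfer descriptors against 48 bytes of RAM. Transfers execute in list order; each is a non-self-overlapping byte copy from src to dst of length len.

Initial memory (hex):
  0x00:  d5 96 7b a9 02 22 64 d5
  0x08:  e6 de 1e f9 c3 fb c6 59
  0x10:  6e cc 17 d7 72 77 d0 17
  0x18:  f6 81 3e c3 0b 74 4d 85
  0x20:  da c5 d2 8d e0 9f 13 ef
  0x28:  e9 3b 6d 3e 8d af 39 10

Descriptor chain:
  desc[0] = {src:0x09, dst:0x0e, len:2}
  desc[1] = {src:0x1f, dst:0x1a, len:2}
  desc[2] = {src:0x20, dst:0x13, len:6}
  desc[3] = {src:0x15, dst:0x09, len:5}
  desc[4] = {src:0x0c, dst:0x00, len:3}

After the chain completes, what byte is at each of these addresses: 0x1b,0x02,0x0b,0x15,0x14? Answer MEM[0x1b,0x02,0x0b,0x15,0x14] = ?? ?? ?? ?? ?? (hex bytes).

MEM[0x1b,0x02,0x0b,0x15,0x14] = da de e0 d2 c5

D0: mem[0x0e..0x0f] <- [de 1e]
D1: mem[0x1a..0x1b] <- [85 da]
D2: mem[0x13..0x18] <- [da c5 d2 8d e0 9f]
D3: mem[0x09..0x0d] <- [d2 8d e0 9f 81]
D4: mem[0x00..0x02] <- [9f 81 de]
query mem[0x1b]=0xda, mem[0x02]=0xde, mem[0x0b]=0xe0, mem[0x15]=0xd2, mem[0x14]=0xc5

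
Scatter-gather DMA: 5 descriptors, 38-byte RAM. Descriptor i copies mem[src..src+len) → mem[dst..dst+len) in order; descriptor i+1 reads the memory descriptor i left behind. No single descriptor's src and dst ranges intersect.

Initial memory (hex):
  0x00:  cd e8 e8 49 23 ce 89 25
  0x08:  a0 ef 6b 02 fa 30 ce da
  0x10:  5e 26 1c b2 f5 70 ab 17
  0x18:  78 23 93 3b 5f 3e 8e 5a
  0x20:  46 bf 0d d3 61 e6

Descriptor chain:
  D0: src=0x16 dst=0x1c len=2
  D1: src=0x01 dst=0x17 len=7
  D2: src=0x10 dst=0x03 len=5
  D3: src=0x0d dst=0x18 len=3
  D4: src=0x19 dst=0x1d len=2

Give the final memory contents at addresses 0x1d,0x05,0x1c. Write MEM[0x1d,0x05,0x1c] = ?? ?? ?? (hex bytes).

MEM[0x1d,0x05,0x1c] = ce 1c 89

[0] 0x16->0x1c len=2 : ab 17
[1] 0x01->0x17 len=7 : e8 e8 49 23 ce 89 25
[2] 0x10->0x03 len=5 : 5e 26 1c b2 f5
[3] 0x0d->0x18 len=3 : 30 ce da
[4] 0x19->0x1d len=2 : ce da
query mem[0x1d]=0xce, mem[0x05]=0x1c, mem[0x1c]=0x89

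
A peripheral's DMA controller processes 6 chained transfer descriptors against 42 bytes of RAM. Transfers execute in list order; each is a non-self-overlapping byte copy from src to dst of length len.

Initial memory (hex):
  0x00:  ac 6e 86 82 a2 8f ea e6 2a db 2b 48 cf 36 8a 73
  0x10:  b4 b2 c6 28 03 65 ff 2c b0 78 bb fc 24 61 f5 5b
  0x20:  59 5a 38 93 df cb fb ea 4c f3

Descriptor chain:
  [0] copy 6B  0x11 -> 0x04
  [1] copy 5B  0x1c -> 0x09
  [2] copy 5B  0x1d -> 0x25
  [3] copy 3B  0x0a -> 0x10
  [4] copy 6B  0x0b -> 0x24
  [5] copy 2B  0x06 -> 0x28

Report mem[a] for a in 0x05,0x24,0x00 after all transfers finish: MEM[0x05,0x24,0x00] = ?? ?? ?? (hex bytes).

[0] 0x11->0x04 len=6 : b2 c6 28 03 65 ff
[1] 0x1c->0x09 len=5 : 24 61 f5 5b 59
[2] 0x1d->0x25 len=5 : 61 f5 5b 59 5a
[3] 0x0a->0x10 len=3 : 61 f5 5b
[4] 0x0b->0x24 len=6 : f5 5b 59 8a 73 61
[5] 0x06->0x28 len=2 : 28 03
query mem[0x05]=0xc6, mem[0x24]=0xf5, mem[0x00]=0xac

MEM[0x05,0x24,0x00] = c6 f5 ac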